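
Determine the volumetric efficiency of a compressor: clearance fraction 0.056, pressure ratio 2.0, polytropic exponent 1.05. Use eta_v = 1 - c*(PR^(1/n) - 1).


PR^(1/n) = 2.0^(1/1.05) = 1.93506356
eta_v = 1 - 0.056 * (1.93506356 - 1)
eta_v = 0.9476

0.9476


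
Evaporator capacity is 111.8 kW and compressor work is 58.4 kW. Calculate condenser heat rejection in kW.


Q_cond = Q_evap + W
Q_cond = 111.8 + 58.4
Q_cond = 170.2 kW

170.2


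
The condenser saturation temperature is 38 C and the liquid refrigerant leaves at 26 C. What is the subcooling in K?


Subcooling = T_cond - T_liquid
Subcooling = 38 - 26
Subcooling = 12 K

12


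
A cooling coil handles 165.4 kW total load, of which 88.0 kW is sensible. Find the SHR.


SHR = Q_sensible / Q_total
SHR = 88.0 / 165.4
SHR = 0.532

0.532


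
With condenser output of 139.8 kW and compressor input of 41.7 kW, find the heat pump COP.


COP_hp = Q_cond / W
COP_hp = 139.8 / 41.7
COP_hp = 3.353

3.353


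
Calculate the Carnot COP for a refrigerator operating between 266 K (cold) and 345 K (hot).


dT = 345 - 266 = 79 K
COP_carnot = T_cold / dT = 266 / 79
COP_carnot = 3.367

3.367


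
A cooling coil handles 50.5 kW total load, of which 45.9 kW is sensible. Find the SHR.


SHR = Q_sensible / Q_total
SHR = 45.9 / 50.5
SHR = 0.909

0.909


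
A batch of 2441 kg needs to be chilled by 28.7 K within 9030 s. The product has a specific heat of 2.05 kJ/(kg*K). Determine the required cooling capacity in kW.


Q = m * cp * dT / t
Q = 2441 * 2.05 * 28.7 / 9030
Q = 15.904 kW

15.904


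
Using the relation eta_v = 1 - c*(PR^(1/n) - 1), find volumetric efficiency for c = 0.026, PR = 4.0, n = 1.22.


PR^(1/n) = 4.0^(1/1.22) = 3.11524205
eta_v = 1 - 0.026 * (3.11524205 - 1)
eta_v = 0.945

0.945


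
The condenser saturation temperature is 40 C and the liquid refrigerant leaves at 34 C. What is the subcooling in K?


Subcooling = T_cond - T_liquid
Subcooling = 40 - 34
Subcooling = 6 K

6


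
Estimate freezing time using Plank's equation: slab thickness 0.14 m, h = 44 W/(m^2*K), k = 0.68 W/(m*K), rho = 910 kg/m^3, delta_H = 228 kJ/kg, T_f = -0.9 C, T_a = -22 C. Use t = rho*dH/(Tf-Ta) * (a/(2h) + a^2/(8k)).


dT = -0.9 - (-22) = 21.1 K
term1 = a/(2h) = 0.14/(2*44) = 0.001590909091
term2 = a^2/(8k) = 0.14^2/(8*0.68) = 0.003602941176
t = rho*dH*1000/dT * (term1 + term2)
t = 910*228*1000/21.1 * (0.001590909091 + 0.003602941176)
t = 51072 s

51072


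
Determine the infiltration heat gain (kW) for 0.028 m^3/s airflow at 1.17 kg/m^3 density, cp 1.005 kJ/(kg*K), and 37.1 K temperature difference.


Q = V_dot * rho * cp * dT
Q = 0.028 * 1.17 * 1.005 * 37.1
Q = 1.221 kW

1.221


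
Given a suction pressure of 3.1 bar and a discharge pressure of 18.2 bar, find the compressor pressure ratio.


PR = P_high / P_low
PR = 18.2 / 3.1
PR = 5.871

5.871


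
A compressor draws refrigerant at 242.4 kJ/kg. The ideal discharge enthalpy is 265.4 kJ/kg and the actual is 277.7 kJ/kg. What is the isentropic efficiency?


dh_ideal = 265.4 - 242.4 = 23.0 kJ/kg
dh_actual = 277.7 - 242.4 = 35.3 kJ/kg
eta_s = dh_ideal / dh_actual = 23.0 / 35.3
eta_s = 0.6516

0.6516


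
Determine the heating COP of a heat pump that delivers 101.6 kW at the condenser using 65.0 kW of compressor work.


COP_hp = Q_cond / W
COP_hp = 101.6 / 65.0
COP_hp = 1.563

1.563


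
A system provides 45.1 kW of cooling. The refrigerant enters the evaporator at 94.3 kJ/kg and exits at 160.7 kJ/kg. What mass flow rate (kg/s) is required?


dh = 160.7 - 94.3 = 66.4 kJ/kg
m_dot = Q / dh = 45.1 / 66.4 = 0.6792 kg/s

0.6792


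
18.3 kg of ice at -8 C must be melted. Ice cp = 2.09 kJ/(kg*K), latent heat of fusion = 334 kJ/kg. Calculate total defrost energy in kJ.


Sensible heat = cp * dT = 2.09 * 8 = 16.72 kJ/kg
Total per kg = 16.72 + 334 = 350.72 kJ/kg
Q = m * total = 18.3 * 350.72
Q = 6418.2 kJ

6418.2


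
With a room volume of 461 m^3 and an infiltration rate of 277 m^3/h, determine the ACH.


ACH = flow / volume
ACH = 277 / 461
ACH = 0.601

0.601


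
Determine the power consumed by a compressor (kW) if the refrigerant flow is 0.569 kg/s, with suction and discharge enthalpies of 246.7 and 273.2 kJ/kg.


dh = 273.2 - 246.7 = 26.5 kJ/kg
W = m_dot * dh = 0.569 * 26.5 = 15.08 kW

15.08


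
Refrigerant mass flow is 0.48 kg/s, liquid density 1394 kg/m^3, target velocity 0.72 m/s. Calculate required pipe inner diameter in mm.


A = m_dot / (rho * v) = 0.48 / (1394 * 0.72) = 0.0004782400765 m^2
d = sqrt(4*A/pi) * 1000
d = 24.7 mm

24.7


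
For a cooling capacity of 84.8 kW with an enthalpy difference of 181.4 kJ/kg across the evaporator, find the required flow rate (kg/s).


m_dot = Q / dh
m_dot = 84.8 / 181.4
m_dot = 0.4675 kg/s

0.4675


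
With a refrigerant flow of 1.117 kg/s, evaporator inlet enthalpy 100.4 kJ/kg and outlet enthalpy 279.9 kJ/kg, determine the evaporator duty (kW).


dh = 279.9 - 100.4 = 179.5 kJ/kg
Q_evap = m_dot * dh = 1.117 * 179.5
Q_evap = 200.5 kW

200.5


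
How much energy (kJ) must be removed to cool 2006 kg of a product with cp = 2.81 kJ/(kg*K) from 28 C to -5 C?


dT = 28 - (-5) = 33 K
Q = m * cp * dT = 2006 * 2.81 * 33
Q = 186016 kJ

186016


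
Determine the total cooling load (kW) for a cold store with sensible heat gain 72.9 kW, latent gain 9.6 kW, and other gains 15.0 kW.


Q_total = Q_s + Q_l + Q_misc
Q_total = 72.9 + 9.6 + 15.0
Q_total = 97.5 kW

97.5


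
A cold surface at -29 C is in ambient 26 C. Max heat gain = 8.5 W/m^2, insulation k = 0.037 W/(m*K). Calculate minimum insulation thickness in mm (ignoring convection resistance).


dT = 26 - (-29) = 55 K
thickness = k * dT / q_max * 1000
thickness = 0.037 * 55 / 8.5 * 1000
thickness = 239.4 mm

239.4


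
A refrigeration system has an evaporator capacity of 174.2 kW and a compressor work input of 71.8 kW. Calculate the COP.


COP = Q_evap / W
COP = 174.2 / 71.8
COP = 2.426

2.426


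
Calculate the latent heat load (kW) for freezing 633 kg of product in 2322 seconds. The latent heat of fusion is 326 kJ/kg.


Q_lat = m * h_fg / t
Q_lat = 633 * 326 / 2322
Q_lat = 88.87 kW

88.87


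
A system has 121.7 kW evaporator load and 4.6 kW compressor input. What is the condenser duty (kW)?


Q_cond = Q_evap + W
Q_cond = 121.7 + 4.6
Q_cond = 126.3 kW

126.3


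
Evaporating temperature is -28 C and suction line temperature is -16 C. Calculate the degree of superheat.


Superheat = T_suction - T_evap
Superheat = -16 - (-28)
Superheat = 12 K

12


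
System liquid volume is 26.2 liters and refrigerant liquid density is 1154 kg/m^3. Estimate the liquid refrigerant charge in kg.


Charge = V * rho / 1000
Charge = 26.2 * 1154 / 1000
Charge = 30.23 kg

30.23


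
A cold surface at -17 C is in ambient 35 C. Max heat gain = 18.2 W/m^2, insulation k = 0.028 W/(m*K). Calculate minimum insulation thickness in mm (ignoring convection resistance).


dT = 35 - (-17) = 52 K
thickness = k * dT / q_max * 1000
thickness = 0.028 * 52 / 18.2 * 1000
thickness = 80.0 mm

80.0


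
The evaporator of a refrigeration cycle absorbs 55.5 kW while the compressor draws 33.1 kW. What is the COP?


COP = Q_evap / W
COP = 55.5 / 33.1
COP = 1.677

1.677


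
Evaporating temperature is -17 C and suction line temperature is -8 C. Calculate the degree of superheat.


Superheat = T_suction - T_evap
Superheat = -8 - (-17)
Superheat = 9 K

9


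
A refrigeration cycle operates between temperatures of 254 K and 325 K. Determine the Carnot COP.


dT = 325 - 254 = 71 K
COP_carnot = T_cold / dT = 254 / 71
COP_carnot = 3.577

3.577


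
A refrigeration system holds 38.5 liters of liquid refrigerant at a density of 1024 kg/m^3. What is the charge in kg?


Charge = V * rho / 1000
Charge = 38.5 * 1024 / 1000
Charge = 39.42 kg

39.42


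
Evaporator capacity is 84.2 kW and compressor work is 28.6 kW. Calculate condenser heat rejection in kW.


Q_cond = Q_evap + W
Q_cond = 84.2 + 28.6
Q_cond = 112.8 kW

112.8


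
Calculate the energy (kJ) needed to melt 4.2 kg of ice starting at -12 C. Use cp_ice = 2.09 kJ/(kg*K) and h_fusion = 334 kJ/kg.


Sensible heat = cp * dT = 2.09 * 12 = 25.08 kJ/kg
Total per kg = 25.08 + 334 = 359.08 kJ/kg
Q = m * total = 4.2 * 359.08
Q = 1508.1 kJ

1508.1


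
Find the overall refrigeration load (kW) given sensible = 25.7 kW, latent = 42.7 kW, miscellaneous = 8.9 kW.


Q_total = Q_s + Q_l + Q_misc
Q_total = 25.7 + 42.7 + 8.9
Q_total = 77.3 kW

77.3


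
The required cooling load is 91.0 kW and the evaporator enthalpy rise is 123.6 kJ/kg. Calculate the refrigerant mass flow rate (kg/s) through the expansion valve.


m_dot = Q / dh
m_dot = 91.0 / 123.6
m_dot = 0.7362 kg/s

0.7362


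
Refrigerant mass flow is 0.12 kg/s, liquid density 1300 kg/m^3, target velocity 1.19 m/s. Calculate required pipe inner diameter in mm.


A = m_dot / (rho * v) = 0.12 / (1300 * 1.19) = 0.00007756948933 m^2
d = sqrt(4*A/pi) * 1000
d = 9.9 mm

9.9


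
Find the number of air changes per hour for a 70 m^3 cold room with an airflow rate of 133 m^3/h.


ACH = flow / volume
ACH = 133 / 70
ACH = 1.9

1.9


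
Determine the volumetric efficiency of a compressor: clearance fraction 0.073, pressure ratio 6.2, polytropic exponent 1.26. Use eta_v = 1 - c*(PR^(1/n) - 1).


PR^(1/n) = 6.2^(1/1.26) = 4.25483079
eta_v = 1 - 0.073 * (4.25483079 - 1)
eta_v = 0.7624

0.7624


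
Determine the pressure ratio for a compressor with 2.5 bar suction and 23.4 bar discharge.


PR = P_high / P_low
PR = 23.4 / 2.5
PR = 9.36

9.36


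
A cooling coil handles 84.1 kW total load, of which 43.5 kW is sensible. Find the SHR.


SHR = Q_sensible / Q_total
SHR = 43.5 / 84.1
SHR = 0.517

0.517


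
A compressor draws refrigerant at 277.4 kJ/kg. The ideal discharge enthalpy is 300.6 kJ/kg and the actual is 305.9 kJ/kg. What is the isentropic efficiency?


dh_ideal = 300.6 - 277.4 = 23.2 kJ/kg
dh_actual = 305.9 - 277.4 = 28.5 kJ/kg
eta_s = dh_ideal / dh_actual = 23.2 / 28.5
eta_s = 0.814

0.814


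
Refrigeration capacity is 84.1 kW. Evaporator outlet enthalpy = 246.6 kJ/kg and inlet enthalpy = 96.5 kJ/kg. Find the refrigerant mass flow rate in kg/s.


dh = 246.6 - 96.5 = 150.1 kJ/kg
m_dot = Q / dh = 84.1 / 150.1 = 0.5603 kg/s

0.5603


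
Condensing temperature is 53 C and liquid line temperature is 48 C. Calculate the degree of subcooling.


Subcooling = T_cond - T_liquid
Subcooling = 53 - 48
Subcooling = 5 K

5


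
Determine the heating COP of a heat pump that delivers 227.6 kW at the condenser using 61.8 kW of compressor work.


COP_hp = Q_cond / W
COP_hp = 227.6 / 61.8
COP_hp = 3.683

3.683


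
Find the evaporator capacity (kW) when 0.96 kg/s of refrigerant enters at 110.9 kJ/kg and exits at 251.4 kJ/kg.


dh = 251.4 - 110.9 = 140.5 kJ/kg
Q_evap = m_dot * dh = 0.96 * 140.5
Q_evap = 134.88 kW

134.88


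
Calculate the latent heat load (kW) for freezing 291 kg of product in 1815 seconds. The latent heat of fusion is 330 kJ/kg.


Q_lat = m * h_fg / t
Q_lat = 291 * 330 / 1815
Q_lat = 52.91 kW

52.91


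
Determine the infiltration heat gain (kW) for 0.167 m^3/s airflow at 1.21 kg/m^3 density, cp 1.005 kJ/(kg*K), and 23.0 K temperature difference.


Q = V_dot * rho * cp * dT
Q = 0.167 * 1.21 * 1.005 * 23.0
Q = 4.671 kW

4.671


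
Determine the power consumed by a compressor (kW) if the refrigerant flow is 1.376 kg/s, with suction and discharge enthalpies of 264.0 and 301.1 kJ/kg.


dh = 301.1 - 264.0 = 37.1 kJ/kg
W = m_dot * dh = 1.376 * 37.1 = 51.05 kW

51.05


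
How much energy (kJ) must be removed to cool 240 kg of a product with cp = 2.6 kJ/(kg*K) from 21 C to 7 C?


dT = 21 - (7) = 14 K
Q = m * cp * dT = 240 * 2.6 * 14
Q = 8736 kJ

8736


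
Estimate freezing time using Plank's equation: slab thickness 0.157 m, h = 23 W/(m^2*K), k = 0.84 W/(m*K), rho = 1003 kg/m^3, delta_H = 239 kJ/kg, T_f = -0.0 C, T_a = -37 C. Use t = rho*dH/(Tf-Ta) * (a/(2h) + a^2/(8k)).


dT = -0.0 - (-37) = 37.0 K
term1 = a/(2h) = 0.157/(2*23) = 0.003413043478
term2 = a^2/(8k) = 0.157^2/(8*0.84) = 0.003668005952
t = rho*dH*1000/dT * (term1 + term2)
t = 1003*239*1000/37.0 * (0.003413043478 + 0.003668005952)
t = 45877 s

45877


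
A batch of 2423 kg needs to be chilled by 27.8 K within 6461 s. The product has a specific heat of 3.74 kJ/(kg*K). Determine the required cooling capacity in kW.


Q = m * cp * dT / t
Q = 2423 * 3.74 * 27.8 / 6461
Q = 38.992 kW

38.992


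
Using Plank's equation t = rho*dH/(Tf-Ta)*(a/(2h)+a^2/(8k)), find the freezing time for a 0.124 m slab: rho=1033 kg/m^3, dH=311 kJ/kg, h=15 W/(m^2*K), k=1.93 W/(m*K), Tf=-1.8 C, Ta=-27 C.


dT = -1.8 - (-27) = 25.2 K
term1 = a/(2h) = 0.124/(2*15) = 0.004133333333
term2 = a^2/(8k) = 0.124^2/(8*1.93) = 0.0009958549223
t = rho*dH*1000/dT * (term1 + term2)
t = 1033*311*1000/25.2 * (0.004133333333 + 0.0009958549223)
t = 65390 s

65390


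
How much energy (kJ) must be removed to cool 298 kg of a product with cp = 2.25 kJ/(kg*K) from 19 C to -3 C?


dT = 19 - (-3) = 22 K
Q = m * cp * dT = 298 * 2.25 * 22
Q = 14751 kJ

14751


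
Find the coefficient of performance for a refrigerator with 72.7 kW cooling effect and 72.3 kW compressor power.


COP = Q_evap / W
COP = 72.7 / 72.3
COP = 1.006

1.006


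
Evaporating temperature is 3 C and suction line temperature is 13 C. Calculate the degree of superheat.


Superheat = T_suction - T_evap
Superheat = 13 - (3)
Superheat = 10 K

10


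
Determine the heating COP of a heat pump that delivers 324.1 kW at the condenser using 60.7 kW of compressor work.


COP_hp = Q_cond / W
COP_hp = 324.1 / 60.7
COP_hp = 5.339

5.339


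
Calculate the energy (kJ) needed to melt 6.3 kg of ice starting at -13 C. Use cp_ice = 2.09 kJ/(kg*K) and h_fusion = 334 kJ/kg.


Sensible heat = cp * dT = 2.09 * 13 = 27.17 kJ/kg
Total per kg = 27.17 + 334 = 361.17 kJ/kg
Q = m * total = 6.3 * 361.17
Q = 2275.4 kJ

2275.4


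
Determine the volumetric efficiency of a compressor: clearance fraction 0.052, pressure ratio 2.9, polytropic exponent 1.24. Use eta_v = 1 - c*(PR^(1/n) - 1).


PR^(1/n) = 2.9^(1/1.24) = 2.35994353
eta_v = 1 - 0.052 * (2.35994353 - 1)
eta_v = 0.9293

0.9293


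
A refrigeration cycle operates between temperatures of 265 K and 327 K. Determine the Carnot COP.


dT = 327 - 265 = 62 K
COP_carnot = T_cold / dT = 265 / 62
COP_carnot = 4.274

4.274


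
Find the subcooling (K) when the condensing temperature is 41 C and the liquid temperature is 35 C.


Subcooling = T_cond - T_liquid
Subcooling = 41 - 35
Subcooling = 6 K

6


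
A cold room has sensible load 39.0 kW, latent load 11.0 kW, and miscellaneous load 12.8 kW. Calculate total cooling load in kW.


Q_total = Q_s + Q_l + Q_misc
Q_total = 39.0 + 11.0 + 12.8
Q_total = 62.8 kW

62.8


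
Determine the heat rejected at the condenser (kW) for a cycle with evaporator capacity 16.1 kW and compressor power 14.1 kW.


Q_cond = Q_evap + W
Q_cond = 16.1 + 14.1
Q_cond = 30.2 kW

30.2


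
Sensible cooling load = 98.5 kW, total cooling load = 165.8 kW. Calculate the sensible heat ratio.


SHR = Q_sensible / Q_total
SHR = 98.5 / 165.8
SHR = 0.594

0.594


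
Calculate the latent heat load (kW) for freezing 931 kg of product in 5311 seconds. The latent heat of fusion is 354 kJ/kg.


Q_lat = m * h_fg / t
Q_lat = 931 * 354 / 5311
Q_lat = 62.05 kW

62.05


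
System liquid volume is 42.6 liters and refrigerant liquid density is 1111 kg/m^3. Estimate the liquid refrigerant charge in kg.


Charge = V * rho / 1000
Charge = 42.6 * 1111 / 1000
Charge = 47.33 kg

47.33


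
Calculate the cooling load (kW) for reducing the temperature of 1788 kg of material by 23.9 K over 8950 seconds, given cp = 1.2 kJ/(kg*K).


Q = m * cp * dT / t
Q = 1788 * 1.2 * 23.9 / 8950
Q = 5.73 kW

5.73


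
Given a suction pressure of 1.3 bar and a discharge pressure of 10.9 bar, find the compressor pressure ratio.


PR = P_high / P_low
PR = 10.9 / 1.3
PR = 8.385

8.385


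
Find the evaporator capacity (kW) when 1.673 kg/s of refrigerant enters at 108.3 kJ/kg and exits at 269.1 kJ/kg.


dh = 269.1 - 108.3 = 160.8 kJ/kg
Q_evap = m_dot * dh = 1.673 * 160.8
Q_evap = 269.02 kW

269.02


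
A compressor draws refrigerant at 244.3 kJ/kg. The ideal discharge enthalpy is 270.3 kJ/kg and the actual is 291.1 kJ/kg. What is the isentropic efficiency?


dh_ideal = 270.3 - 244.3 = 26.0 kJ/kg
dh_actual = 291.1 - 244.3 = 46.8 kJ/kg
eta_s = dh_ideal / dh_actual = 26.0 / 46.8
eta_s = 0.5556

0.5556


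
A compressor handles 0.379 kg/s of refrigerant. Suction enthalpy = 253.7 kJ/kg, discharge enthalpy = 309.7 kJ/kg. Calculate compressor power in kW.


dh = 309.7 - 253.7 = 56.0 kJ/kg
W = m_dot * dh = 0.379 * 56.0 = 21.22 kW

21.22


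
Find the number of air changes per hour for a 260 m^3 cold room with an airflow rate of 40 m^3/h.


ACH = flow / volume
ACH = 40 / 260
ACH = 0.154

0.154


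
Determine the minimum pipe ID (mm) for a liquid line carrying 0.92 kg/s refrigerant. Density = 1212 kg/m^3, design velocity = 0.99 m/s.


A = m_dot / (rho * v) = 0.92 / (1212 * 0.99) = 0.000766743341 m^2
d = sqrt(4*A/pi) * 1000
d = 31.2 mm

31.2


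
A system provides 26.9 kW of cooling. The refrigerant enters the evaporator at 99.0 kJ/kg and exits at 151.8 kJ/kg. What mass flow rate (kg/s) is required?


dh = 151.8 - 99.0 = 52.8 kJ/kg
m_dot = Q / dh = 26.9 / 52.8 = 0.5095 kg/s

0.5095


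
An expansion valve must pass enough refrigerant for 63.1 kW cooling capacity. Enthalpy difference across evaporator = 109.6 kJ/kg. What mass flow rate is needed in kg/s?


m_dot = Q / dh
m_dot = 63.1 / 109.6
m_dot = 0.5757 kg/s

0.5757


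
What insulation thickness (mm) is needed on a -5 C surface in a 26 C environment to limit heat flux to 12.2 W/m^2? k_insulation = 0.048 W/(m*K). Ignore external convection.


dT = 26 - (-5) = 31 K
thickness = k * dT / q_max * 1000
thickness = 0.048 * 31 / 12.2 * 1000
thickness = 122.0 mm

122.0


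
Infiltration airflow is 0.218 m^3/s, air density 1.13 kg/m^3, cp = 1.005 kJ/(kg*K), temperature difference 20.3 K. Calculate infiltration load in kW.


Q = V_dot * rho * cp * dT
Q = 0.218 * 1.13 * 1.005 * 20.3
Q = 5.026 kW

5.026


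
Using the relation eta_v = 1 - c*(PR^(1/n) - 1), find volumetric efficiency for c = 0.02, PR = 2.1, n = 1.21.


PR^(1/n) = 2.1^(1/1.21) = 1.84627733
eta_v = 1 - 0.02 * (1.84627733 - 1)
eta_v = 0.9831

0.9831


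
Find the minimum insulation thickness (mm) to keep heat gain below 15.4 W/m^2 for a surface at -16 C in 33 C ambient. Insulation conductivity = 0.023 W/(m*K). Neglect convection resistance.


dT = 33 - (-16) = 49 K
thickness = k * dT / q_max * 1000
thickness = 0.023 * 49 / 15.4 * 1000
thickness = 73.2 mm

73.2


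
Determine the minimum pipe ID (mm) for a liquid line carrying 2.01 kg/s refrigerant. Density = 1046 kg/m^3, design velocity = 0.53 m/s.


A = m_dot / (rho * v) = 2.01 / (1046 * 0.53) = 0.003625671922 m^2
d = sqrt(4*A/pi) * 1000
d = 67.9 mm

67.9


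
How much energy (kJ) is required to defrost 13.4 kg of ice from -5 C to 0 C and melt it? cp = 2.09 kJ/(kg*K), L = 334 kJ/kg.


Sensible heat = cp * dT = 2.09 * 5 = 10.45 kJ/kg
Total per kg = 10.45 + 334 = 344.45 kJ/kg
Q = m * total = 13.4 * 344.45
Q = 4615.6 kJ

4615.6


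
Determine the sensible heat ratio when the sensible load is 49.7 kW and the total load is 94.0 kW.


SHR = Q_sensible / Q_total
SHR = 49.7 / 94.0
SHR = 0.529

0.529


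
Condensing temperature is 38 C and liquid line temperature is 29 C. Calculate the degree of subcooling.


Subcooling = T_cond - T_liquid
Subcooling = 38 - 29
Subcooling = 9 K

9


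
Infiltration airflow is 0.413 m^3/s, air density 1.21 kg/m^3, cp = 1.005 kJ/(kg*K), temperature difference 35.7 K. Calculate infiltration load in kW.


Q = V_dot * rho * cp * dT
Q = 0.413 * 1.21 * 1.005 * 35.7
Q = 17.93 kW

17.93


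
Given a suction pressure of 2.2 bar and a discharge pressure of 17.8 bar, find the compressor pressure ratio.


PR = P_high / P_low
PR = 17.8 / 2.2
PR = 8.091

8.091


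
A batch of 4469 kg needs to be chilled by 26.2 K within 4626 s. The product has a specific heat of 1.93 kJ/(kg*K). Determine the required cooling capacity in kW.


Q = m * cp * dT / t
Q = 4469 * 1.93 * 26.2 / 4626
Q = 48.85 kW

48.85


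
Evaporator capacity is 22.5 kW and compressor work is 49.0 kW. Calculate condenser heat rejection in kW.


Q_cond = Q_evap + W
Q_cond = 22.5 + 49.0
Q_cond = 71.5 kW

71.5


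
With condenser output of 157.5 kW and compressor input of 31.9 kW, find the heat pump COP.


COP_hp = Q_cond / W
COP_hp = 157.5 / 31.9
COP_hp = 4.937

4.937


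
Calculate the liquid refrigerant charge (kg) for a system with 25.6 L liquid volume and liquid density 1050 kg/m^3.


Charge = V * rho / 1000
Charge = 25.6 * 1050 / 1000
Charge = 26.88 kg

26.88


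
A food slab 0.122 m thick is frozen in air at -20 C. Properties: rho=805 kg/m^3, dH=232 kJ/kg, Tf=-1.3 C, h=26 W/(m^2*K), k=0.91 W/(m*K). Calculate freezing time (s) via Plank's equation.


dT = -1.3 - (-20) = 18.7 K
term1 = a/(2h) = 0.122/(2*26) = 0.002346153846
term2 = a^2/(8k) = 0.122^2/(8*0.91) = 0.002044505495
t = rho*dH*1000/dT * (term1 + term2)
t = 805*232*1000/18.7 * (0.002346153846 + 0.002044505495)
t = 43850 s

43850


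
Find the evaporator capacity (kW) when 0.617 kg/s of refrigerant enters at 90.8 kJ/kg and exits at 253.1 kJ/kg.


dh = 253.1 - 90.8 = 162.3 kJ/kg
Q_evap = m_dot * dh = 0.617 * 162.3
Q_evap = 100.14 kW

100.14


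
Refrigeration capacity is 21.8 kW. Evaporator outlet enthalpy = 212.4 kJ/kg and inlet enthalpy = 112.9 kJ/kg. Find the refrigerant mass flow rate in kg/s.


dh = 212.4 - 112.9 = 99.5 kJ/kg
m_dot = Q / dh = 21.8 / 99.5 = 0.2191 kg/s

0.2191


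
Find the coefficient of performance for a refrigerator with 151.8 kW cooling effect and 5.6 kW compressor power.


COP = Q_evap / W
COP = 151.8 / 5.6
COP = 27.107

27.107


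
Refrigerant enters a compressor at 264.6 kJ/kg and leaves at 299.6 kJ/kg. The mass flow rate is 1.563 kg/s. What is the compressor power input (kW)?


dh = 299.6 - 264.6 = 35.0 kJ/kg
W = m_dot * dh = 1.563 * 35.0 = 54.71 kW

54.71


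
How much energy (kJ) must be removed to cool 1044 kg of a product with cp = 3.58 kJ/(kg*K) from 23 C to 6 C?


dT = 23 - (6) = 17 K
Q = m * cp * dT = 1044 * 3.58 * 17
Q = 63538 kJ

63538


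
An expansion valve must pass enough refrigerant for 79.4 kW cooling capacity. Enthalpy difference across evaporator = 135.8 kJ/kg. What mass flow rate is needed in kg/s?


m_dot = Q / dh
m_dot = 79.4 / 135.8
m_dot = 0.5847 kg/s

0.5847


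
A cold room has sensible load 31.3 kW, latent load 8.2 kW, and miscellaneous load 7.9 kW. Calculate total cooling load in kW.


Q_total = Q_s + Q_l + Q_misc
Q_total = 31.3 + 8.2 + 7.9
Q_total = 47.4 kW

47.4


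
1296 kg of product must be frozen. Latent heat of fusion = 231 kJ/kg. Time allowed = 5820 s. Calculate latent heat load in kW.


Q_lat = m * h_fg / t
Q_lat = 1296 * 231 / 5820
Q_lat = 51.44 kW

51.44


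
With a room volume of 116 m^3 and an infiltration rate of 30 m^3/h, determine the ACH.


ACH = flow / volume
ACH = 30 / 116
ACH = 0.259

0.259


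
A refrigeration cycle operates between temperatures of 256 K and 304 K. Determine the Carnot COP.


dT = 304 - 256 = 48 K
COP_carnot = T_cold / dT = 256 / 48
COP_carnot = 5.333

5.333


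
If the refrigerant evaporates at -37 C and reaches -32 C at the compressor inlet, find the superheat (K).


Superheat = T_suction - T_evap
Superheat = -32 - (-37)
Superheat = 5 K

5


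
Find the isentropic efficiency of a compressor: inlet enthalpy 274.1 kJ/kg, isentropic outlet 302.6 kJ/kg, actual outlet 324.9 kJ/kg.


dh_ideal = 302.6 - 274.1 = 28.5 kJ/kg
dh_actual = 324.9 - 274.1 = 50.8 kJ/kg
eta_s = dh_ideal / dh_actual = 28.5 / 50.8
eta_s = 0.561

0.561


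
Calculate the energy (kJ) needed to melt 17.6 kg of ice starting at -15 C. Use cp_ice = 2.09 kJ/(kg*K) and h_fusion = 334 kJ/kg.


Sensible heat = cp * dT = 2.09 * 15 = 31.35 kJ/kg
Total per kg = 31.35 + 334 = 365.35 kJ/kg
Q = m * total = 17.6 * 365.35
Q = 6430.2 kJ

6430.2


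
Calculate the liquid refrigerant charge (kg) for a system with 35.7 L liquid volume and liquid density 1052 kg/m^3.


Charge = V * rho / 1000
Charge = 35.7 * 1052 / 1000
Charge = 37.56 kg

37.56


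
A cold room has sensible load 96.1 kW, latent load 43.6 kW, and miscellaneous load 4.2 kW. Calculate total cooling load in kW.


Q_total = Q_s + Q_l + Q_misc
Q_total = 96.1 + 43.6 + 4.2
Q_total = 143.9 kW

143.9


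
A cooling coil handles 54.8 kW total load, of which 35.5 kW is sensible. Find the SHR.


SHR = Q_sensible / Q_total
SHR = 35.5 / 54.8
SHR = 0.648

0.648


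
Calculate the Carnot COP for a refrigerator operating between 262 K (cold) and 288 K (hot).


dT = 288 - 262 = 26 K
COP_carnot = T_cold / dT = 262 / 26
COP_carnot = 10.077

10.077


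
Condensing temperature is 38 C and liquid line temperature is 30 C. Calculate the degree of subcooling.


Subcooling = T_cond - T_liquid
Subcooling = 38 - 30
Subcooling = 8 K

8


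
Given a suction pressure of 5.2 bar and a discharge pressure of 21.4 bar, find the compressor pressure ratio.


PR = P_high / P_low
PR = 21.4 / 5.2
PR = 4.115

4.115


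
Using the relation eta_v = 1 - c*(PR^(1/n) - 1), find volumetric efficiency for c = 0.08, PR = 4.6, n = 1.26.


PR^(1/n) = 4.6^(1/1.26) = 3.35736284
eta_v = 1 - 0.08 * (3.35736284 - 1)
eta_v = 0.8114

0.8114


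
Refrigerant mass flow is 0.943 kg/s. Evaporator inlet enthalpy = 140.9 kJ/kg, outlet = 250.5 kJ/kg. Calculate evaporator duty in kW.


dh = 250.5 - 140.9 = 109.6 kJ/kg
Q_evap = m_dot * dh = 0.943 * 109.6
Q_evap = 103.35 kW

103.35


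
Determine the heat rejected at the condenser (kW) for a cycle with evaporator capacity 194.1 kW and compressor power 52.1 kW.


Q_cond = Q_evap + W
Q_cond = 194.1 + 52.1
Q_cond = 246.2 kW

246.2


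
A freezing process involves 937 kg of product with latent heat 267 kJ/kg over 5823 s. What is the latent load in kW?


Q_lat = m * h_fg / t
Q_lat = 937 * 267 / 5823
Q_lat = 42.96 kW

42.96


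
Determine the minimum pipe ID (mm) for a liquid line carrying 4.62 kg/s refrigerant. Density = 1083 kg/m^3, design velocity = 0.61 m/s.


A = m_dot / (rho * v) = 4.62 / (1083 * 0.61) = 0.006993324554 m^2
d = sqrt(4*A/pi) * 1000
d = 94.4 mm

94.4


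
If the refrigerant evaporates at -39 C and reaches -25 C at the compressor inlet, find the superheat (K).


Superheat = T_suction - T_evap
Superheat = -25 - (-39)
Superheat = 14 K

14


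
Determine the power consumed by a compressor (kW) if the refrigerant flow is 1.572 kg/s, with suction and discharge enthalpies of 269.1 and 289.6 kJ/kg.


dh = 289.6 - 269.1 = 20.5 kJ/kg
W = m_dot * dh = 1.572 * 20.5 = 32.23 kW

32.23


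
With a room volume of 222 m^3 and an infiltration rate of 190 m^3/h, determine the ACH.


ACH = flow / volume
ACH = 190 / 222
ACH = 0.856

0.856


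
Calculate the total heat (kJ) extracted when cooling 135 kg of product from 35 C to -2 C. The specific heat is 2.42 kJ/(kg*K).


dT = 35 - (-2) = 37 K
Q = m * cp * dT = 135 * 2.42 * 37
Q = 12088 kJ

12088


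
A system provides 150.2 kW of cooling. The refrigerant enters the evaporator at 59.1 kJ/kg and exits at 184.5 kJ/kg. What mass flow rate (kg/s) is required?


dh = 184.5 - 59.1 = 125.4 kJ/kg
m_dot = Q / dh = 150.2 / 125.4 = 1.1978 kg/s

1.1978


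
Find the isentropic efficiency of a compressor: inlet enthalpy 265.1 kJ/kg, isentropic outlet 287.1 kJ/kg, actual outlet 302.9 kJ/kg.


dh_ideal = 287.1 - 265.1 = 22.0 kJ/kg
dh_actual = 302.9 - 265.1 = 37.8 kJ/kg
eta_s = dh_ideal / dh_actual = 22.0 / 37.8
eta_s = 0.582

0.582


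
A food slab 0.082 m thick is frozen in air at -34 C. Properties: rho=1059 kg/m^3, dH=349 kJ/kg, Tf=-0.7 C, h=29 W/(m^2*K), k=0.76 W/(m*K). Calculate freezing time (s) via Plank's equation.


dT = -0.7 - (-34) = 33.3 K
term1 = a/(2h) = 0.082/(2*29) = 0.001413793103
term2 = a^2/(8k) = 0.082^2/(8*0.76) = 0.001105921053
t = rho*dH*1000/dT * (term1 + term2)
t = 1059*349*1000/33.3 * (0.001413793103 + 0.001105921053)
t = 27966 s

27966


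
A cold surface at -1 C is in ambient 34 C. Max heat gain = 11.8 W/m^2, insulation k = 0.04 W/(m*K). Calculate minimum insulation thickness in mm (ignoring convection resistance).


dT = 34 - (-1) = 35 K
thickness = k * dT / q_max * 1000
thickness = 0.04 * 35 / 11.8 * 1000
thickness = 118.6 mm

118.6


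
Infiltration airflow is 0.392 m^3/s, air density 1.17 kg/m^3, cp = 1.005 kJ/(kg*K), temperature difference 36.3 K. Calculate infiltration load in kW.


Q = V_dot * rho * cp * dT
Q = 0.392 * 1.17 * 1.005 * 36.3
Q = 16.732 kW

16.732


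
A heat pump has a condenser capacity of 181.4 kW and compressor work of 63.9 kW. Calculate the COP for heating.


COP_hp = Q_cond / W
COP_hp = 181.4 / 63.9
COP_hp = 2.839

2.839


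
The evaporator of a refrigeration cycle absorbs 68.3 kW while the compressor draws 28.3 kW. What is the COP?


COP = Q_evap / W
COP = 68.3 / 28.3
COP = 2.413

2.413


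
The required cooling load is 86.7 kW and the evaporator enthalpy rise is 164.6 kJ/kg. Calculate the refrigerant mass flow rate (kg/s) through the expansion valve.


m_dot = Q / dh
m_dot = 86.7 / 164.6
m_dot = 0.5267 kg/s

0.5267


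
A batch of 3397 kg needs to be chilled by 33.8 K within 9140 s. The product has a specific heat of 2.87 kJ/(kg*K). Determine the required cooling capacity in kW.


Q = m * cp * dT / t
Q = 3397 * 2.87 * 33.8 / 9140
Q = 36.054 kW

36.054


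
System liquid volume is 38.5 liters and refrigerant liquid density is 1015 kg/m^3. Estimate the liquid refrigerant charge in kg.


Charge = V * rho / 1000
Charge = 38.5 * 1015 / 1000
Charge = 39.08 kg

39.08


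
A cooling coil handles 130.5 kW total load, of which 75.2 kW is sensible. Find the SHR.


SHR = Q_sensible / Q_total
SHR = 75.2 / 130.5
SHR = 0.576

0.576


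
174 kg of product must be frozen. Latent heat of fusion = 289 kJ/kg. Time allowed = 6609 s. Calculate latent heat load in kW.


Q_lat = m * h_fg / t
Q_lat = 174 * 289 / 6609
Q_lat = 7.61 kW

7.61


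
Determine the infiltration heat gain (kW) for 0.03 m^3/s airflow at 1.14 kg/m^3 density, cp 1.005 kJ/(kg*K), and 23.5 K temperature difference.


Q = V_dot * rho * cp * dT
Q = 0.03 * 1.14 * 1.005 * 23.5
Q = 0.808 kW

0.808


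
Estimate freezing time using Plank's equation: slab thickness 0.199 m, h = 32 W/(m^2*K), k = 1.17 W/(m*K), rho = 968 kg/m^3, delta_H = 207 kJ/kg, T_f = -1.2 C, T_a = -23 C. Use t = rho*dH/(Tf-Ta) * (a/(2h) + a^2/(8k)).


dT = -1.2 - (-23) = 21.8 K
term1 = a/(2h) = 0.199/(2*32) = 0.003109375
term2 = a^2/(8k) = 0.199^2/(8*1.17) = 0.004230876068
t = rho*dH*1000/dT * (term1 + term2)
t = 968*207*1000/21.8 * (0.003109375 + 0.004230876068)
t = 67468 s

67468


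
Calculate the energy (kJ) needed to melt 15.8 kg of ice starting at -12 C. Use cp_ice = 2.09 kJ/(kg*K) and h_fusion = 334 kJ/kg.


Sensible heat = cp * dT = 2.09 * 12 = 25.08 kJ/kg
Total per kg = 25.08 + 334 = 359.08 kJ/kg
Q = m * total = 15.8 * 359.08
Q = 5673.5 kJ

5673.5


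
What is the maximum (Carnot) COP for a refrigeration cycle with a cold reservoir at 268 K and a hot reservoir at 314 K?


dT = 314 - 268 = 46 K
COP_carnot = T_cold / dT = 268 / 46
COP_carnot = 5.826

5.826


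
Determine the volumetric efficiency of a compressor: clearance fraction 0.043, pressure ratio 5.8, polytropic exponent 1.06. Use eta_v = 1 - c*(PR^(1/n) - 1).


PR^(1/n) = 5.8^(1/1.06) = 5.2506744
eta_v = 1 - 0.043 * (5.2506744 - 1)
eta_v = 0.8172

0.8172


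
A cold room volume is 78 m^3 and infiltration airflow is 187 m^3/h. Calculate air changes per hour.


ACH = flow / volume
ACH = 187 / 78
ACH = 2.397

2.397


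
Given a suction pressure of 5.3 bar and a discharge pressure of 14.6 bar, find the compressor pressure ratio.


PR = P_high / P_low
PR = 14.6 / 5.3
PR = 2.755

2.755


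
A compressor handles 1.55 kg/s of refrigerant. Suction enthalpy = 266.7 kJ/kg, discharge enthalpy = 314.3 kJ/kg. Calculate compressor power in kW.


dh = 314.3 - 266.7 = 47.6 kJ/kg
W = m_dot * dh = 1.55 * 47.6 = 73.78 kW

73.78


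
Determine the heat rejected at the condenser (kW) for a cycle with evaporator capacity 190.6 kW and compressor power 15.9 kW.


Q_cond = Q_evap + W
Q_cond = 190.6 + 15.9
Q_cond = 206.5 kW

206.5


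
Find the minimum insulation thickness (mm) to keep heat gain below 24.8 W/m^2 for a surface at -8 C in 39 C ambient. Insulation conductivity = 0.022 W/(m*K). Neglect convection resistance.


dT = 39 - (-8) = 47 K
thickness = k * dT / q_max * 1000
thickness = 0.022 * 47 / 24.8 * 1000
thickness = 41.7 mm

41.7


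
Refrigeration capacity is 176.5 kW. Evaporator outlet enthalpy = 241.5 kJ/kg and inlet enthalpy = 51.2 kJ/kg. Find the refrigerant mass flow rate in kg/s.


dh = 241.5 - 51.2 = 190.3 kJ/kg
m_dot = Q / dh = 176.5 / 190.3 = 0.9275 kg/s

0.9275


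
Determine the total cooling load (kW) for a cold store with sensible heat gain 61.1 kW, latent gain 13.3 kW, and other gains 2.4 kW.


Q_total = Q_s + Q_l + Q_misc
Q_total = 61.1 + 13.3 + 2.4
Q_total = 76.8 kW

76.8


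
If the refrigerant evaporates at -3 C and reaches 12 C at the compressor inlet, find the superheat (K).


Superheat = T_suction - T_evap
Superheat = 12 - (-3)
Superheat = 15 K

15


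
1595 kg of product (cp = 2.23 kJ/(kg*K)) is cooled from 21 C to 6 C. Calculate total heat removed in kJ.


dT = 21 - (6) = 15 K
Q = m * cp * dT = 1595 * 2.23 * 15
Q = 53353 kJ

53353


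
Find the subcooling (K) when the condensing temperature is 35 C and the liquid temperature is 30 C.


Subcooling = T_cond - T_liquid
Subcooling = 35 - 30
Subcooling = 5 K

5


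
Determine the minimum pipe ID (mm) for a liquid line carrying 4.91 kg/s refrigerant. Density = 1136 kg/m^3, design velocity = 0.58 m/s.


A = m_dot / (rho * v) = 4.91 / (1136 * 0.58) = 0.007452039825 m^2
d = sqrt(4*A/pi) * 1000
d = 97.4 mm

97.4


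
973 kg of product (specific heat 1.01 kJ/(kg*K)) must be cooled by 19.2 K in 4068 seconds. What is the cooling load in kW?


Q = m * cp * dT / t
Q = 973 * 1.01 * 19.2 / 4068
Q = 4.638 kW

4.638


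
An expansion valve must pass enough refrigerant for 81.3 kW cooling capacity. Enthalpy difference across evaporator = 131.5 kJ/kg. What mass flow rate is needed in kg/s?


m_dot = Q / dh
m_dot = 81.3 / 131.5
m_dot = 0.6183 kg/s

0.6183


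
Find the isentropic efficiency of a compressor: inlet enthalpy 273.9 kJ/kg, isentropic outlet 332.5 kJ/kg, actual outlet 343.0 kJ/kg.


dh_ideal = 332.5 - 273.9 = 58.6 kJ/kg
dh_actual = 343.0 - 273.9 = 69.1 kJ/kg
eta_s = dh_ideal / dh_actual = 58.6 / 69.1
eta_s = 0.848

0.848


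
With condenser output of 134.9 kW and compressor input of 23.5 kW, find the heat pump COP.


COP_hp = Q_cond / W
COP_hp = 134.9 / 23.5
COP_hp = 5.74

5.74


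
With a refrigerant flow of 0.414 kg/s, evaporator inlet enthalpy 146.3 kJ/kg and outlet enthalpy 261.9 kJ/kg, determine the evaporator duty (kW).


dh = 261.9 - 146.3 = 115.6 kJ/kg
Q_evap = m_dot * dh = 0.414 * 115.6
Q_evap = 47.86 kW

47.86


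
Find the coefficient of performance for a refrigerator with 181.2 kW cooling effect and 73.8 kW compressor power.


COP = Q_evap / W
COP = 181.2 / 73.8
COP = 2.455

2.455


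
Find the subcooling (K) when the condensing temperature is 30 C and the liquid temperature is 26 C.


Subcooling = T_cond - T_liquid
Subcooling = 30 - 26
Subcooling = 4 K

4


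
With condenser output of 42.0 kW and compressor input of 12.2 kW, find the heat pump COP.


COP_hp = Q_cond / W
COP_hp = 42.0 / 12.2
COP_hp = 3.443

3.443


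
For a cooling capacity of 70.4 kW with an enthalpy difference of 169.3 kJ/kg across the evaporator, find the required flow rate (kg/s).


m_dot = Q / dh
m_dot = 70.4 / 169.3
m_dot = 0.4158 kg/s

0.4158


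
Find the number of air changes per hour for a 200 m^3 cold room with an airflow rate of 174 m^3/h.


ACH = flow / volume
ACH = 174 / 200
ACH = 0.87

0.87


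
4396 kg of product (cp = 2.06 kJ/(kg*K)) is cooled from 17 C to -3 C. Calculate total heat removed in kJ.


dT = 17 - (-3) = 20 K
Q = m * cp * dT = 4396 * 2.06 * 20
Q = 181115 kJ

181115


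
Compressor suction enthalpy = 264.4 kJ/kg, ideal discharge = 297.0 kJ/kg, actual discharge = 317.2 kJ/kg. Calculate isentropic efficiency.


dh_ideal = 297.0 - 264.4 = 32.6 kJ/kg
dh_actual = 317.2 - 264.4 = 52.8 kJ/kg
eta_s = dh_ideal / dh_actual = 32.6 / 52.8
eta_s = 0.6174

0.6174


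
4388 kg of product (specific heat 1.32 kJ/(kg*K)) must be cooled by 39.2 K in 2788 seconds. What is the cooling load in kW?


Q = m * cp * dT / t
Q = 4388 * 1.32 * 39.2 / 2788
Q = 81.439 kW

81.439


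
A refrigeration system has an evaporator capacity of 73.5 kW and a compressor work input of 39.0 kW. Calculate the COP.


COP = Q_evap / W
COP = 73.5 / 39.0
COP = 1.885

1.885


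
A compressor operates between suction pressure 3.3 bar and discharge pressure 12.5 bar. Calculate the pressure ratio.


PR = P_high / P_low
PR = 12.5 / 3.3
PR = 3.788

3.788


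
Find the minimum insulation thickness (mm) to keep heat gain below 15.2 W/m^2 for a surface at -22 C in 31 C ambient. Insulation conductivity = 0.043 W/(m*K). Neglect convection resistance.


dT = 31 - (-22) = 53 K
thickness = k * dT / q_max * 1000
thickness = 0.043 * 53 / 15.2 * 1000
thickness = 149.9 mm

149.9


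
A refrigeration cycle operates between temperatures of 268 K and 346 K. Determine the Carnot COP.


dT = 346 - 268 = 78 K
COP_carnot = T_cold / dT = 268 / 78
COP_carnot = 3.436

3.436


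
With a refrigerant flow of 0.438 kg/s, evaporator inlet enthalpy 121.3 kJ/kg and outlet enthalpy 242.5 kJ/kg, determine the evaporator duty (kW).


dh = 242.5 - 121.3 = 121.2 kJ/kg
Q_evap = m_dot * dh = 0.438 * 121.2
Q_evap = 53.09 kW

53.09


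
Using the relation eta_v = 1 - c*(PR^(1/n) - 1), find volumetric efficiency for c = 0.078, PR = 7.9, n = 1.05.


PR^(1/n) = 7.9^(1/1.05) = 7.15950413
eta_v = 1 - 0.078 * (7.15950413 - 1)
eta_v = 0.5196

0.5196


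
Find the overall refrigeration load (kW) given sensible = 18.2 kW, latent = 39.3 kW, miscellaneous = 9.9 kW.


Q_total = Q_s + Q_l + Q_misc
Q_total = 18.2 + 39.3 + 9.9
Q_total = 67.4 kW

67.4


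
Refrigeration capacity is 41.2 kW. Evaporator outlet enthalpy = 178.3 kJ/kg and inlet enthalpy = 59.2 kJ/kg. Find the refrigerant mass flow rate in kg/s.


dh = 178.3 - 59.2 = 119.1 kJ/kg
m_dot = Q / dh = 41.2 / 119.1 = 0.3459 kg/s

0.3459


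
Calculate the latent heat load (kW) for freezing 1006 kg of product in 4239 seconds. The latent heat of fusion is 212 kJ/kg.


Q_lat = m * h_fg / t
Q_lat = 1006 * 212 / 4239
Q_lat = 50.31 kW

50.31


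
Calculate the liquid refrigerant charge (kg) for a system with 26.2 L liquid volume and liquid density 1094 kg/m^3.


Charge = V * rho / 1000
Charge = 26.2 * 1094 / 1000
Charge = 28.66 kg

28.66


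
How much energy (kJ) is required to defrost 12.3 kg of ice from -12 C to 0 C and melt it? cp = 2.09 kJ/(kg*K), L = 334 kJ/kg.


Sensible heat = cp * dT = 2.09 * 12 = 25.08 kJ/kg
Total per kg = 25.08 + 334 = 359.08 kJ/kg
Q = m * total = 12.3 * 359.08
Q = 4416.7 kJ

4416.7


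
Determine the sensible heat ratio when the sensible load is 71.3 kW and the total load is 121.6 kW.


SHR = Q_sensible / Q_total
SHR = 71.3 / 121.6
SHR = 0.586

0.586
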